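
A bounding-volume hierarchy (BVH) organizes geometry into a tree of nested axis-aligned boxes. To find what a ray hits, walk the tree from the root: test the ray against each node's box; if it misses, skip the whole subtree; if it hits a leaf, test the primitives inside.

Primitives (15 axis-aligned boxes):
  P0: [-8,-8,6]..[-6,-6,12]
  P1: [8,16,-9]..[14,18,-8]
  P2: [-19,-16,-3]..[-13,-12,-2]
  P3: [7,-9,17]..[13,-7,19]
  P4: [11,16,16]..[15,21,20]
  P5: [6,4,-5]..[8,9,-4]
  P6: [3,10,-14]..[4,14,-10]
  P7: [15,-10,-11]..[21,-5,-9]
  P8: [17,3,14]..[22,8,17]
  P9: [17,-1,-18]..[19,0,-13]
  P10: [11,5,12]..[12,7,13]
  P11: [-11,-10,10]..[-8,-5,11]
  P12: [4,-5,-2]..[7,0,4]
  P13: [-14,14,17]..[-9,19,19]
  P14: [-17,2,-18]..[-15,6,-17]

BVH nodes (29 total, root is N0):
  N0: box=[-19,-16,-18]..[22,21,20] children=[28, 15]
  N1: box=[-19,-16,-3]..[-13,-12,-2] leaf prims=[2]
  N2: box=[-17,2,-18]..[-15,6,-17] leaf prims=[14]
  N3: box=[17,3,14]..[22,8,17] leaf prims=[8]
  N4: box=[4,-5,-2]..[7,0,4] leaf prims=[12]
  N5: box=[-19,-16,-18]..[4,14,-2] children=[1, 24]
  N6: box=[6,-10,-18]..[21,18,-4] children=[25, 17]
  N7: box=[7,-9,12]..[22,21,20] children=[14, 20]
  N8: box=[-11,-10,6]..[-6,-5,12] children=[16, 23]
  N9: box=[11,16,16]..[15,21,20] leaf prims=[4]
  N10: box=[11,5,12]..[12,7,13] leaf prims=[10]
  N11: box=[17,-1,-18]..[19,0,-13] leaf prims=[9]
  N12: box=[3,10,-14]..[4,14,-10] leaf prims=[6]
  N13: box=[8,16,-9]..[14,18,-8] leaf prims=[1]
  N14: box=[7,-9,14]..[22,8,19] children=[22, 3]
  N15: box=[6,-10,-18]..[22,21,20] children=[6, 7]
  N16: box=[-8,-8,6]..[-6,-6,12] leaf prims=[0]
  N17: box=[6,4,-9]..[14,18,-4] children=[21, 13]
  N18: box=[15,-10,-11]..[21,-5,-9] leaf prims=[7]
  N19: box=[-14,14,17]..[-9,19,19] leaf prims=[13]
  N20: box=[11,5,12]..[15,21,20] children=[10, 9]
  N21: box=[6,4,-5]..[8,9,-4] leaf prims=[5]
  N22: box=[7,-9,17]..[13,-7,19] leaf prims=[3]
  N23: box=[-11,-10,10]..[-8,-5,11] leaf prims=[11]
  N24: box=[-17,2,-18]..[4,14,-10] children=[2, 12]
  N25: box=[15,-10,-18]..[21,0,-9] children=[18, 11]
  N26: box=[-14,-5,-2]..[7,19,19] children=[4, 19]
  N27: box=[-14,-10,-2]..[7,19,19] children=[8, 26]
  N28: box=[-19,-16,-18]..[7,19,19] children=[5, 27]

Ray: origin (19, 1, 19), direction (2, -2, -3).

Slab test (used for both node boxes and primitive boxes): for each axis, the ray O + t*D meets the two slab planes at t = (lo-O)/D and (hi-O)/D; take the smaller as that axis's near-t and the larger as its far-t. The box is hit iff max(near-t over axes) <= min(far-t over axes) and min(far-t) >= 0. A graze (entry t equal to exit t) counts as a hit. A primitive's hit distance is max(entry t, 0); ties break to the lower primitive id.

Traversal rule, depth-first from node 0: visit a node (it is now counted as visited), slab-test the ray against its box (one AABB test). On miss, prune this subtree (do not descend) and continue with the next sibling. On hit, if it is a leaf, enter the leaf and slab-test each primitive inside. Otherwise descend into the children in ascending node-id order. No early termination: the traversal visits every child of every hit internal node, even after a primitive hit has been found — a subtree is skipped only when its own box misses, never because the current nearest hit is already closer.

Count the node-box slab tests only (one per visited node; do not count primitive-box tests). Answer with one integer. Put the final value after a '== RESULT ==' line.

Traverse from the root:
N0 x:[-19,3/2] y:[-10,17/2] z:[-1/3,37/3] -> hit [-1/3,3/2], descend [15, 28]
  N15 x:[-13/2,3/2] y:[-10,11/2] z:[-1/3,37/3] -> hit [-1/3,3/2], descend [6, 7]
    N6 x:[-13/2,1] y:[-17/2,11/2] z:[23/3,37/3] -> miss, prune
    N7 x:[-6,3/2] y:[-10,5] z:[-1/3,7/3] -> hit [-1/3,3/2], descend [14, 20]
      N14 x:[-6,3/2] y:[-7/2,5] z:[0,5/3] -> hit [0,3/2], descend [3, 22]
        N3 x:[-1,3/2] y:[-7/2,-1] z:[2/3,5/3] -> miss, prune
        N22 x:[-6,-3] y:[4,5] z:[0,2/3] -> miss, prune
      N20 x:[-4,-2] y:[-10,-2] z:[-1/3,7/3] -> miss, prune
  N28 x:[-19,-6] y:[-9,17/2] z:[0,37/3] -> miss, prune

order=[0, 15, 6, 7, 14, 3, 22, 20, 28]  |boxes|=9  |leaves|=0  hit=miss

== RESULT ==
9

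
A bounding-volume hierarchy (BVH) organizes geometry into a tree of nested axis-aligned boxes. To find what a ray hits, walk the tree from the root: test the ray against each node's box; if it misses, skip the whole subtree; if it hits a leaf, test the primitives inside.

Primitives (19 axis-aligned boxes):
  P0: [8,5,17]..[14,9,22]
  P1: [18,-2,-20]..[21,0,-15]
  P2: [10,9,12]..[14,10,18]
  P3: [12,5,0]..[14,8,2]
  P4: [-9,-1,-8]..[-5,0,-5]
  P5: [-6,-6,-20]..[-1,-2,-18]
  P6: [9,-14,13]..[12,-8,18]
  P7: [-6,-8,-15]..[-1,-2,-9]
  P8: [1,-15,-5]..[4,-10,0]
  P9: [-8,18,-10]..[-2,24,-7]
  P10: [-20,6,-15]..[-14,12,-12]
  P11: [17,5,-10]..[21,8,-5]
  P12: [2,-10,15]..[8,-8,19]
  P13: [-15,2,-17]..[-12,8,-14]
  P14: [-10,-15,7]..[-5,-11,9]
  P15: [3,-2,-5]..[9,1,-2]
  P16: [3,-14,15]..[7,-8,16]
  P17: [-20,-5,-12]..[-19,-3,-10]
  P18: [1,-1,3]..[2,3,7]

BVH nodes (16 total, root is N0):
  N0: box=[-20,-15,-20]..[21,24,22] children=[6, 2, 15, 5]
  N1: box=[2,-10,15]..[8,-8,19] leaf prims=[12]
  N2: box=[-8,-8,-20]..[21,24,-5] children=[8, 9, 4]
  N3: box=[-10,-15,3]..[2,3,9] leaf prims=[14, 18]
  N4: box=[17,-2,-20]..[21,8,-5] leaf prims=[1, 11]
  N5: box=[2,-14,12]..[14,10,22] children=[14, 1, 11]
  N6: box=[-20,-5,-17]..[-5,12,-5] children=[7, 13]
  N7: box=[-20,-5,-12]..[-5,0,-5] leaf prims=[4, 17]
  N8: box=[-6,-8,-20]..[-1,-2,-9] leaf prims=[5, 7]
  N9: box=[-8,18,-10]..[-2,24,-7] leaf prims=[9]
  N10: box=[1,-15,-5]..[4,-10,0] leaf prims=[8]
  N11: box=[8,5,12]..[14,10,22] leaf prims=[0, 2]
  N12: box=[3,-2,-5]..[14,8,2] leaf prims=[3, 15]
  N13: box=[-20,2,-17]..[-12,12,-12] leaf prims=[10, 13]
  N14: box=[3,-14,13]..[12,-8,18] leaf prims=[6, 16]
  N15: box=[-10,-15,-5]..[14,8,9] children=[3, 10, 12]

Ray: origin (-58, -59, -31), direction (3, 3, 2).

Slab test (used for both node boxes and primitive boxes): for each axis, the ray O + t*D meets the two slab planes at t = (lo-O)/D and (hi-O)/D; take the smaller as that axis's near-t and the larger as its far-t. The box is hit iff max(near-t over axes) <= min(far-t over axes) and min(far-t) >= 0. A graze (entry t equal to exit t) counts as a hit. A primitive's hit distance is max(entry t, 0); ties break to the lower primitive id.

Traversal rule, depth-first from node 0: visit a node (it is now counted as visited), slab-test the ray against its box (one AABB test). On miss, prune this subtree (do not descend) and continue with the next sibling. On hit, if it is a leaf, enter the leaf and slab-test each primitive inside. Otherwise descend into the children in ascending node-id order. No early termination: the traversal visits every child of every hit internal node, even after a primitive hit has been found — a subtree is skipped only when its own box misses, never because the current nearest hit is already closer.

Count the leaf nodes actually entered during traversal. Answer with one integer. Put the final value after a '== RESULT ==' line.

Walk:
N0 x:[38/3,79/3] y:[44/3,83/3] z:[11/2,53/2] -> hit [44/3,79/3], descend [2, 5, 6, 15]
  N2 x:[50/3,79/3] y:[17,83/3] z:[11/2,13] -> miss, prune
  N5 x:[20,24] y:[15,23] z:[43/2,53/2] -> hit [43/2,23], descend [1, 11, 14]
    N1 x:[20,22] y:[49/3,17] z:[23,25] -> miss, prune
    N11 x:[22,24] y:[64/3,23] z:[43/2,53/2] -> hit [22,23] leaf, test {P0(miss), P2@t=68/3}
    N14 x:[61/3,70/3] y:[15,17] z:[22,49/2] -> miss, prune
  N6 x:[38/3,53/3] y:[18,71/3] z:[7,13] -> miss, prune
  N15 x:[16,24] y:[44/3,67/3] z:[13,20] -> hit [16,20], descend [3, 10, 12]
    N3 x:[16,20] y:[44/3,62/3] z:[17,20] -> hit [17,20] leaf, test {P14(miss), P18(miss)}
    N10 x:[59/3,62/3] y:[44/3,49/3] z:[13,31/2] -> miss, prune
    N12 x:[61/3,24] y:[19,67/3] z:[13,33/2] -> miss, prune

order=[0, 2, 5, 1, 11, 14, 6, 15, 3, 10, 12]  |boxes|=11  |leaves|=2  hit=P2

== RESULT ==
2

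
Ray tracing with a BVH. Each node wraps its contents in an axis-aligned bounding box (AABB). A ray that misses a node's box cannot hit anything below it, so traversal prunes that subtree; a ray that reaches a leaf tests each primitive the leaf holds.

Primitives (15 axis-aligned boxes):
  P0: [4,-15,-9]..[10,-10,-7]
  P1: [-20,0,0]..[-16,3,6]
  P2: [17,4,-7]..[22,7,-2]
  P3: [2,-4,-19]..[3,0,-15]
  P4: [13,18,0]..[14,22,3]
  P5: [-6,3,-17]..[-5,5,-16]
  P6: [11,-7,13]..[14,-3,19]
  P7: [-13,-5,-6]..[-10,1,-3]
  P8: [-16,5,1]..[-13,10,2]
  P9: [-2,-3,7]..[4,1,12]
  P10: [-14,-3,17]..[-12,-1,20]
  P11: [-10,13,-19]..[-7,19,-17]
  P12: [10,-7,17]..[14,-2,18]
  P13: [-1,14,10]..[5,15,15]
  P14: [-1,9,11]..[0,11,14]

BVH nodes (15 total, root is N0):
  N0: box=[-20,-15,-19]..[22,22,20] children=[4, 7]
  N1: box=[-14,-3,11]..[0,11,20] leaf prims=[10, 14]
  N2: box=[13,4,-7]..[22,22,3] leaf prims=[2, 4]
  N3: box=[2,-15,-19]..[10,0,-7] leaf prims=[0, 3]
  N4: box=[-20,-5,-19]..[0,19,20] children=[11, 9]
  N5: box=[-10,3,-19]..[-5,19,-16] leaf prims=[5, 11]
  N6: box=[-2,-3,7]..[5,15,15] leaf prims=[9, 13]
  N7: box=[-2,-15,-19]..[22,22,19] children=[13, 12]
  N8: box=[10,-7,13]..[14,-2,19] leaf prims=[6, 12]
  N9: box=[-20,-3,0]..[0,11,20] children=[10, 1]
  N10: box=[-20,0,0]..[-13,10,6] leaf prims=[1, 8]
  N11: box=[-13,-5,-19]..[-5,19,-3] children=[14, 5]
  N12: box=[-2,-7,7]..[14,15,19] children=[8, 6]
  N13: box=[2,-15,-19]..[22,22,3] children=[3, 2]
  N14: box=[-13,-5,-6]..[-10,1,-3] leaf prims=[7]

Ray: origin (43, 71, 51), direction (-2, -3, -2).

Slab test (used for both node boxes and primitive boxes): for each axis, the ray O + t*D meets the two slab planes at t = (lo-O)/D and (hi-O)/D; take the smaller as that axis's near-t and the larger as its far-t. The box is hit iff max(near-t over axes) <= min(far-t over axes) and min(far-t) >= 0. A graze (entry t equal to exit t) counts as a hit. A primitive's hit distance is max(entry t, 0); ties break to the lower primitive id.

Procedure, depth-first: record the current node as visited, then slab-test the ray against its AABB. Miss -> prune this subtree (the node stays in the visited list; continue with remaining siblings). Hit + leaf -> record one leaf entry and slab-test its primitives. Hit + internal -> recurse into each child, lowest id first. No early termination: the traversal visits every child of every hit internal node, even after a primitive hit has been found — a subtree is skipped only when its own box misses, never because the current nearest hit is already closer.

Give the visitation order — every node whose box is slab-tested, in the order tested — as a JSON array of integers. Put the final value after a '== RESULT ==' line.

Traverse from the root:
N0 x:[21/2,63/2] y:[49/3,86/3] z:[31/2,35] -> hit [49/3,86/3], descend [4, 7]
  N4 x:[43/2,63/2] y:[52/3,76/3] z:[31/2,35] -> hit [43/2,76/3], descend [9, 11]
    N9 x:[43/2,63/2] y:[20,74/3] z:[31/2,51/2] -> hit [43/2,74/3], descend [1, 10]
      N1 x:[43/2,57/2] y:[20,74/3] z:[31/2,20] -> miss, prune
      N10 x:[28,63/2] y:[61/3,71/3] z:[45/2,51/2] -> miss, prune
    N11 x:[24,28] y:[52/3,76/3] z:[27,35] -> miss, prune
  N7 x:[21/2,45/2] y:[49/3,86/3] z:[16,35] -> hit [49/3,45/2], descend [12, 13]
    N12 x:[29/2,45/2] y:[56/3,26] z:[16,22] -> hit [56/3,22], descend [6, 8]
      N6 x:[19,45/2] y:[56/3,74/3] z:[18,22] -> hit [19,22] leaf, test {P9(miss), P13@t=19}
      N8 x:[29/2,33/2] y:[73/3,26] z:[16,19] -> miss, prune
    N13 x:[21/2,41/2] y:[49/3,86/3] z:[24,35] -> miss, prune

11 AABB tests over nodes [0, 4, 9, 1, 10, 11, 7, 12, 6, 8, 13]; 1 leaf entered; closest P13.

== RESULT ==
[0, 4, 9, 1, 10, 11, 7, 12, 6, 8, 13]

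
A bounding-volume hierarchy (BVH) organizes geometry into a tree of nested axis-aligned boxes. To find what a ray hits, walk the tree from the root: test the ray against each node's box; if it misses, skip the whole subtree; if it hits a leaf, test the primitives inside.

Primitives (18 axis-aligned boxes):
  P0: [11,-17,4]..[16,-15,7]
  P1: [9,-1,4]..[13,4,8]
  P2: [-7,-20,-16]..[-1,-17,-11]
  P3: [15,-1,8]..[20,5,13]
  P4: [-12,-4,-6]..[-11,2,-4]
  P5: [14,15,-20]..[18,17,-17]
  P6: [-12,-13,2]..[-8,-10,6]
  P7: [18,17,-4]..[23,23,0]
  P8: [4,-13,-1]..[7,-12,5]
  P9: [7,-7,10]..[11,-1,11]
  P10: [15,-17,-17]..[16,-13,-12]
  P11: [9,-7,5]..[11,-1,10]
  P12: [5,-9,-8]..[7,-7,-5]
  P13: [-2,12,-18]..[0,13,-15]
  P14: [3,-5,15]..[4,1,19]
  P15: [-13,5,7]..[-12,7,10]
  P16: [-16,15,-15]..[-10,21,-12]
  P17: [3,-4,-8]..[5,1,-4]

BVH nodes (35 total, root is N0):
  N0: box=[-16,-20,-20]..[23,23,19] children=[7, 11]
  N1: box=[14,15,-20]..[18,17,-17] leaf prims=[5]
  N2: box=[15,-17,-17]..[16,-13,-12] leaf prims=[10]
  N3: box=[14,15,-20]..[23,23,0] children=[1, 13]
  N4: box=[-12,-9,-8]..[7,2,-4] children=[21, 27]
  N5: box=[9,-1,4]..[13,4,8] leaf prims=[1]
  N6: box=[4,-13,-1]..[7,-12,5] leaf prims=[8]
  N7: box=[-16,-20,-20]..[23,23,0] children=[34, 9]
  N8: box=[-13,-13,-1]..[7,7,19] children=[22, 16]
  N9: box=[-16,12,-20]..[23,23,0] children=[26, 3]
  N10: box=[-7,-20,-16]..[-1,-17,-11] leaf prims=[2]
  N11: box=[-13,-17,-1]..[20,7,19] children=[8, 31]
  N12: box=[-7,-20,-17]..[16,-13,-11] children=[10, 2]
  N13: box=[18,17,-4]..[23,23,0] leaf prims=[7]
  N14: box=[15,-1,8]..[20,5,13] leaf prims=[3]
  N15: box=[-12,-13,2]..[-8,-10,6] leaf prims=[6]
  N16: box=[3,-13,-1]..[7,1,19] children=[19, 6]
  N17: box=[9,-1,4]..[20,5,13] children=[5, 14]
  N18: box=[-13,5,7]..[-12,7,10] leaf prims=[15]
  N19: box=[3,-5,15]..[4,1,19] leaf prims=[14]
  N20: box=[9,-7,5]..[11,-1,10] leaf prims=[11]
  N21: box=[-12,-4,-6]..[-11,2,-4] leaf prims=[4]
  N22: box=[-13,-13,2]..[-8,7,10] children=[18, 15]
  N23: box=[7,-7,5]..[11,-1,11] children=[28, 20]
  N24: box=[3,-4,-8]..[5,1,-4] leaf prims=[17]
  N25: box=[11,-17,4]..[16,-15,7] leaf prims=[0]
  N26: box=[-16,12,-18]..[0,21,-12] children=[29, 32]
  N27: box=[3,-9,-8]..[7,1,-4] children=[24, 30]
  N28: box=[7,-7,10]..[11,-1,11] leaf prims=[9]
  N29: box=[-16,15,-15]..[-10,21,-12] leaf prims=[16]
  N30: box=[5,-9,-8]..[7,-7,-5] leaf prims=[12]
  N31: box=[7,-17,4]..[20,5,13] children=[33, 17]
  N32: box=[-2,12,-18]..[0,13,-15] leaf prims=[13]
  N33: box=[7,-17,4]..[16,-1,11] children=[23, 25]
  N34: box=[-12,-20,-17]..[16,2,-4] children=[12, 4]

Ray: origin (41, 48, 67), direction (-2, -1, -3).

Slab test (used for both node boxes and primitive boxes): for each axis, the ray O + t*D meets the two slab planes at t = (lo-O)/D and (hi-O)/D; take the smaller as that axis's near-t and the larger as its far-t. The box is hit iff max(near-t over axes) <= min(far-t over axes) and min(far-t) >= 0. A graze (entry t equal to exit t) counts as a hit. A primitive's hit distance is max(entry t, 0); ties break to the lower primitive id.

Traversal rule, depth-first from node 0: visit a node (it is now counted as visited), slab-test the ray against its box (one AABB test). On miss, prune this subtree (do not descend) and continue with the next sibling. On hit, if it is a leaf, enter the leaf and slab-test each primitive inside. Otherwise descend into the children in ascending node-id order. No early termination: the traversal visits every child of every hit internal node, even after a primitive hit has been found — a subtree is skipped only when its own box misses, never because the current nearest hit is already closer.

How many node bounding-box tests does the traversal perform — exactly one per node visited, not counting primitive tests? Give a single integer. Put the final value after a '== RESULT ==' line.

Traverse from the root:
N0 x:[9,57/2] y:[25,68] z:[16,29] -> hit [25,57/2], descend [7, 11]
  N7 x:[9,57/2] y:[25,68] z:[67/3,29] -> hit [25,57/2], descend [9, 34]
    N9 x:[9,57/2] y:[25,36] z:[67/3,29] -> hit [25,57/2], descend [3, 26]
      N3 x:[9,27/2] y:[25,33] z:[67/3,29] -> miss, prune
      N26 x:[41/2,57/2] y:[27,36] z:[79/3,85/3] -> hit [27,85/3], descend [29, 32]
        N29 x:[51/2,57/2] y:[27,33] z:[79/3,82/3] -> hit [27,82/3] leaf, test {P16@t=27}
        N32 x:[41/2,43/2] y:[35,36] z:[82/3,85/3] -> miss, prune
    N34 x:[25/2,53/2] y:[46,68] z:[71/3,28] -> miss, prune
  N11 x:[21/2,27] y:[41,65] z:[16,68/3] -> miss, prune

Summary -> nodes [0, 7, 9, 3, 26, 29, 32, 34, 11]; box-tests=9; leaf-entries=1; first=P16

== RESULT ==
9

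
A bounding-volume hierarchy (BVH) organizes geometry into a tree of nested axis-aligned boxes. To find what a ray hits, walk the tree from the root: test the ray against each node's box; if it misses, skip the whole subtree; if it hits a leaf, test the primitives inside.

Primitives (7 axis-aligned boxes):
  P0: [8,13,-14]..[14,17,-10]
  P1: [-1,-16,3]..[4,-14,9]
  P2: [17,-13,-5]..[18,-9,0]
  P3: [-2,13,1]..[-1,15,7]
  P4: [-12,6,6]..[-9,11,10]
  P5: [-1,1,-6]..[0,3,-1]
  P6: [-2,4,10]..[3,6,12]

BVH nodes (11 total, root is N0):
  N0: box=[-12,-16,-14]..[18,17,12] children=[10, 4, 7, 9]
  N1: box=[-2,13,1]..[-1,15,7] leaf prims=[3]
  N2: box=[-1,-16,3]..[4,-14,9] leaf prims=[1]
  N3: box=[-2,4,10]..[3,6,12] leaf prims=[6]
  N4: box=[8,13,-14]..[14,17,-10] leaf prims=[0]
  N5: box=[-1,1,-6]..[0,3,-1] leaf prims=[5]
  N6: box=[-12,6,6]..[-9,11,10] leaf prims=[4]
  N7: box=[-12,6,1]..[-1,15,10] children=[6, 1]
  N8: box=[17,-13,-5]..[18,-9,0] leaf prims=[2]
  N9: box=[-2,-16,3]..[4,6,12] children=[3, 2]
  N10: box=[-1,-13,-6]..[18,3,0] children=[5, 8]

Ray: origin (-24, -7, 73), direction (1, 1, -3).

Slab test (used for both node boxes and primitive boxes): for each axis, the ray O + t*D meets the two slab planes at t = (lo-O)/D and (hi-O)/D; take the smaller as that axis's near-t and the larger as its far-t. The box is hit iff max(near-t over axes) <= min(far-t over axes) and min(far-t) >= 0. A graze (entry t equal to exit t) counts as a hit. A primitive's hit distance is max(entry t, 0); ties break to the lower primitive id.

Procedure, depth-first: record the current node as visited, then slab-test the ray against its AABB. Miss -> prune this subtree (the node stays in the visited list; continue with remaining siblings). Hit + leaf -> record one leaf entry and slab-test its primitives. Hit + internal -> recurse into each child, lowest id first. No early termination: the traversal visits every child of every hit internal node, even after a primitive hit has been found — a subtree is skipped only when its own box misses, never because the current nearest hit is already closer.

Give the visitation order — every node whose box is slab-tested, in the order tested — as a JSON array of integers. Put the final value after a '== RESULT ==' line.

Walk:
N0 x:[12,42] y:[-9,24] z:[61/3,29] -> hit [61/3,24], descend [4, 7, 9, 10]
  N4 x:[32,38] y:[20,24] z:[83/3,29] -> miss, prune
  N7 x:[12,23] y:[13,22] z:[21,24] -> hit [21,22], descend [1, 6]
    N1 x:[22,23] y:[20,22] z:[22,24] -> hit [22,22] leaf, test {P3@t=22}
    N6 x:[12,15] y:[13,18] z:[21,67/3] -> miss, prune
  N9 x:[22,28] y:[-9,13] z:[61/3,70/3] -> miss, prune
  N10 x:[23,42] y:[-6,10] z:[73/3,79/3] -> miss, prune

Summary -> nodes [0, 4, 7, 1, 6, 9, 10]; box-tests=7; leaf-entries=1; first=P3

== RESULT ==
[0, 4, 7, 1, 6, 9, 10]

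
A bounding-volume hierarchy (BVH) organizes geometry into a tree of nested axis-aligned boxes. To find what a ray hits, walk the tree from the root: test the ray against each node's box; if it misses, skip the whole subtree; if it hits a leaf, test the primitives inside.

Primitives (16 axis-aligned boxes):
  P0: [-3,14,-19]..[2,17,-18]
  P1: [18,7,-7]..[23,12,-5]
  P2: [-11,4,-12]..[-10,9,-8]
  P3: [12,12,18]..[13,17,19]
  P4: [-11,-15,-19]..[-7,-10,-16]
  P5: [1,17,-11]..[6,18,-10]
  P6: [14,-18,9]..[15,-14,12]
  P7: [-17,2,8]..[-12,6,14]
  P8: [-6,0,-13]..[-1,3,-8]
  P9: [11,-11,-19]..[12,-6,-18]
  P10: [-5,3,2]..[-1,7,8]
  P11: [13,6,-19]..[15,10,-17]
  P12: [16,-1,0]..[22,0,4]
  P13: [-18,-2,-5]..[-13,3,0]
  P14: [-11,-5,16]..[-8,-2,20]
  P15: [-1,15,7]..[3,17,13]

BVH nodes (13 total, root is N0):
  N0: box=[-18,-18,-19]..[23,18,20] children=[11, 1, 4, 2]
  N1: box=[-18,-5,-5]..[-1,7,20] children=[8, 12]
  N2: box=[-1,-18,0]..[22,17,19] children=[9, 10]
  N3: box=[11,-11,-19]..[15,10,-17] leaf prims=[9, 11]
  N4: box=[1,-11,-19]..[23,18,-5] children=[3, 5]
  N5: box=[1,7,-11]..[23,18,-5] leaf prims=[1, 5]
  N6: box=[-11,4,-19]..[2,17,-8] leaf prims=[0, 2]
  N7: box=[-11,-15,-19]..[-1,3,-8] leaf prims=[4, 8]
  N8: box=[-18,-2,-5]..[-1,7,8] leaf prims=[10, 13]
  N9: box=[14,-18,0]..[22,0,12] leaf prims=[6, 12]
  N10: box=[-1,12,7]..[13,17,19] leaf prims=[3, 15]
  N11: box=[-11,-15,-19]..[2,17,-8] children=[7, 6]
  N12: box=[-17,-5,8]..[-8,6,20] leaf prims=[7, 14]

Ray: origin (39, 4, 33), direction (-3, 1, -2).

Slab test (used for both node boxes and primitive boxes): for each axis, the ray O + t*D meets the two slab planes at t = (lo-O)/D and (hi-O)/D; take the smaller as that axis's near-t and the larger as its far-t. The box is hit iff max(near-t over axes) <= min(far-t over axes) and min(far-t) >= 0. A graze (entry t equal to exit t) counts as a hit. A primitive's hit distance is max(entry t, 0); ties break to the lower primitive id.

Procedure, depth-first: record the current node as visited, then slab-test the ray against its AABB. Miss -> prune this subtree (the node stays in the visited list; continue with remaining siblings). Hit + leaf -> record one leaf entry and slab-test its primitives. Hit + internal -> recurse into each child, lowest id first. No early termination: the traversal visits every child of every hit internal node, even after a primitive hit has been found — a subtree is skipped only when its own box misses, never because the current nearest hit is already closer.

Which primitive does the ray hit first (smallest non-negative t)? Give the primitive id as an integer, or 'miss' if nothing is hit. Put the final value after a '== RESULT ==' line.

Walk:
N0 x:[16/3,19] y:[-22,14] z:[13/2,26] -> hit [13/2,14], descend [1, 2, 4, 11]
  N1 x:[40/3,19] y:[-9,3] z:[13/2,19] -> miss, prune
  N2 x:[17/3,40/3] y:[-22,13] z:[7,33/2] -> hit [7,13], descend [9, 10]
    N9 x:[17/3,25/3] y:[-22,-4] z:[21/2,33/2] -> miss, prune
    N10 x:[26/3,40/3] y:[8,13] z:[7,13] -> hit [26/3,13] leaf, test {P3(miss), P15@t=12}
  N4 x:[16/3,38/3] y:[-15,14] z:[19,26] -> miss, prune
  N11 x:[37/3,50/3] y:[-19,13] z:[41/2,26] -> miss, prune

order=[0, 1, 2, 9, 10, 4, 11]  |boxes|=7  |leaves|=1  hit=P15

== RESULT ==
15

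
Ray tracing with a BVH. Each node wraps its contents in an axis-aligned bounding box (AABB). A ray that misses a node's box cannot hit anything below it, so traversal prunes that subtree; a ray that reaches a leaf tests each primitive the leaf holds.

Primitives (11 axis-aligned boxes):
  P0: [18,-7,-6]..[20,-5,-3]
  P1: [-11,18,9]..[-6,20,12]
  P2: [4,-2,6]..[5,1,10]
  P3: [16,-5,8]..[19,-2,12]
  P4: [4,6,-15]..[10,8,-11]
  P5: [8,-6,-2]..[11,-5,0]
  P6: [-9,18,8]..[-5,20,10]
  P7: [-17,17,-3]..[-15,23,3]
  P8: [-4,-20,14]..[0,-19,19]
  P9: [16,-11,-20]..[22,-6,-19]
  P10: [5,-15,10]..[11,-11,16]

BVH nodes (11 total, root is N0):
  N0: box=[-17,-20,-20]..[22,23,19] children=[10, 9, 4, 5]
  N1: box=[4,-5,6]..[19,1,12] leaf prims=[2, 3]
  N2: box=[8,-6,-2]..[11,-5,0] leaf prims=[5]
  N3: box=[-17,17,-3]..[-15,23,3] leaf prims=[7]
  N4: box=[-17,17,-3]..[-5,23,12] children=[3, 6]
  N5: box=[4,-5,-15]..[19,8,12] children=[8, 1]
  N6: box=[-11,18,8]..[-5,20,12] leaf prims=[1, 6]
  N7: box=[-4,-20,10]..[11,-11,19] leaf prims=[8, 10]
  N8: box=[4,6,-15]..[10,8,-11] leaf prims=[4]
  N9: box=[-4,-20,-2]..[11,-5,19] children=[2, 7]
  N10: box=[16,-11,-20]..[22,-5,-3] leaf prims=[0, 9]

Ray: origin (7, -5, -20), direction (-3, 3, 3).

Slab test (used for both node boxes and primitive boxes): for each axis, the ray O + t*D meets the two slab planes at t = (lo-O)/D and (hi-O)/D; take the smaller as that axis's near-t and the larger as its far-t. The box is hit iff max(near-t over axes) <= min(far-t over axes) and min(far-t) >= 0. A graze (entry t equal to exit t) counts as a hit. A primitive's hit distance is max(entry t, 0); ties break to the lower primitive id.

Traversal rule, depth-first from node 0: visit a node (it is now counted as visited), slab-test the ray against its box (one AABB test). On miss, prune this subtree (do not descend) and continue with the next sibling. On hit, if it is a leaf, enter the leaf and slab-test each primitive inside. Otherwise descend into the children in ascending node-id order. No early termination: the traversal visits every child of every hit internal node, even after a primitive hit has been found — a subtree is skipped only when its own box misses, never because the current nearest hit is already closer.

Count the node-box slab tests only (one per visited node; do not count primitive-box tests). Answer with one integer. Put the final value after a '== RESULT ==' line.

Traverse from the root:
N0 x:[-5,8] y:[-5,28/3] z:[0,13] -> hit [0,8], descend [4, 5, 9, 10]
  N4 x:[4,8] y:[22/3,28/3] z:[17/3,32/3] -> hit [22/3,8], descend [3, 6]
    N3 x:[22/3,8] y:[22/3,28/3] z:[17/3,23/3] -> hit [22/3,23/3] leaf, test {P7@t=22/3}
    N6 x:[4,6] y:[23/3,25/3] z:[28/3,32/3] -> miss, prune
  N5 x:[-4,1] y:[0,13/3] z:[5/3,32/3] -> miss, prune
  N9 x:[-4/3,11/3] y:[-5,0] z:[6,13] -> miss, prune
  N10 x:[-5,-3] y:[-2,0] z:[0,17/3] -> miss, prune

7 AABB tests over nodes [0, 4, 3, 6, 5, 9, 10]; 1 leaf entered; closest P7.

== RESULT ==
7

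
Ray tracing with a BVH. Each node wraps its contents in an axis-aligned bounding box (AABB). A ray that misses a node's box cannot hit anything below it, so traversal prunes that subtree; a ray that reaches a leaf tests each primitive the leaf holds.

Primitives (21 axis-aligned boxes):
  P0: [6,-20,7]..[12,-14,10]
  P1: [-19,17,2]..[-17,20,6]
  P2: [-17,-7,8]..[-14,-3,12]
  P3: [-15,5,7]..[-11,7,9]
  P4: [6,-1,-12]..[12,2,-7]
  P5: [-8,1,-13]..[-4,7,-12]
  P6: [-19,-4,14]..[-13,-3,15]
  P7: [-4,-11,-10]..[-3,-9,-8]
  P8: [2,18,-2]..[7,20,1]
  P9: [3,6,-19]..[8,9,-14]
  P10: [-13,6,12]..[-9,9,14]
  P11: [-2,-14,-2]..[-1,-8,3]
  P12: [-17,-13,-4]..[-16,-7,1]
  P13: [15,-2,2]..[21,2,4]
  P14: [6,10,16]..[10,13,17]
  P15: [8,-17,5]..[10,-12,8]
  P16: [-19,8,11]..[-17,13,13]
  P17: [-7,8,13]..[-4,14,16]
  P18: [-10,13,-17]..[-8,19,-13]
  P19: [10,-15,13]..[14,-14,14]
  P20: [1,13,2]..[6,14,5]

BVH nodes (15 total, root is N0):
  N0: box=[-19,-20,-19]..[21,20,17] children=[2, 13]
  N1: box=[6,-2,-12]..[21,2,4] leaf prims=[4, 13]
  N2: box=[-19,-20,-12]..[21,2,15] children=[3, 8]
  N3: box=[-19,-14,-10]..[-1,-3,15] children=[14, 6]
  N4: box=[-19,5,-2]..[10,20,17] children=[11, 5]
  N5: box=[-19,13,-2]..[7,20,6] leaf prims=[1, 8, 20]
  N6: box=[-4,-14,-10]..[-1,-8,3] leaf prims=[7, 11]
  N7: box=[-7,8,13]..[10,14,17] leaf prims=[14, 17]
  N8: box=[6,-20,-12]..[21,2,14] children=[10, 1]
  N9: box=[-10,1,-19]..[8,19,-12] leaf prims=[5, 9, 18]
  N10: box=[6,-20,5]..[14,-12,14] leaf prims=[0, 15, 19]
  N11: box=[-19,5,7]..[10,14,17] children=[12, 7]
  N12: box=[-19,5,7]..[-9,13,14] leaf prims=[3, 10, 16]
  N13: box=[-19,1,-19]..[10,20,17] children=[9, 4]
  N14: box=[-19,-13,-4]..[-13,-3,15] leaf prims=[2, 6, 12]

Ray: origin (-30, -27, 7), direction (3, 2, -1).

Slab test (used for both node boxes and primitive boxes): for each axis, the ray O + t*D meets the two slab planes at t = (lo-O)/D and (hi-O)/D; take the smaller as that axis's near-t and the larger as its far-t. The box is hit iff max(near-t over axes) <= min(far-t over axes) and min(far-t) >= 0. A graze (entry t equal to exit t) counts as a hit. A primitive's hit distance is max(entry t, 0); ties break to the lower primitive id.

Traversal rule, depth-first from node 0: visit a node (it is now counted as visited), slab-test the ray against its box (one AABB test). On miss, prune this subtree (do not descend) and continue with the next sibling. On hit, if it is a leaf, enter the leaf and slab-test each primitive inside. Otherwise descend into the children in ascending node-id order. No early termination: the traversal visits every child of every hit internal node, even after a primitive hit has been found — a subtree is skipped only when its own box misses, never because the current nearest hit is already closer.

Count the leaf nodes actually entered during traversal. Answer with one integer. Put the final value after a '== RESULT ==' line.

Traverse from the root:
N0 x:[11/3,17] y:[7/2,47/2] z:[-10,26] -> hit [11/3,17], descend [2, 13]
  N2 x:[11/3,17] y:[7/2,29/2] z:[-8,19] -> hit [11/3,29/2], descend [3, 8]
    N3 x:[11/3,29/3] y:[13/2,12] z:[-8,17] -> hit [13/2,29/3], descend [6, 14]
      N6 x:[26/3,29/3] y:[13/2,19/2] z:[4,17] -> hit [26/3,19/2] leaf, test {P7(miss), P11(miss)}
      N14 x:[11/3,17/3] y:[7,12] z:[-8,11] -> miss, prune
    N8 x:[12,17] y:[7/2,29/2] z:[-7,19] -> hit [12,29/2], descend [1, 10]
      N1 x:[12,17] y:[25/2,29/2] z:[3,19] -> hit [25/2,29/2] leaf, test {P4@t=14, P13(miss)}
      N10 x:[12,44/3] y:[7/2,15/2] z:[-7,2] -> miss, prune
  N13 x:[11/3,40/3] y:[14,47/2] z:[-10,26] -> miss, prune

order=[0, 2, 3, 6, 14, 8, 1, 10, 13]  |boxes|=9  |leaves|=2  hit=P4

== RESULT ==
2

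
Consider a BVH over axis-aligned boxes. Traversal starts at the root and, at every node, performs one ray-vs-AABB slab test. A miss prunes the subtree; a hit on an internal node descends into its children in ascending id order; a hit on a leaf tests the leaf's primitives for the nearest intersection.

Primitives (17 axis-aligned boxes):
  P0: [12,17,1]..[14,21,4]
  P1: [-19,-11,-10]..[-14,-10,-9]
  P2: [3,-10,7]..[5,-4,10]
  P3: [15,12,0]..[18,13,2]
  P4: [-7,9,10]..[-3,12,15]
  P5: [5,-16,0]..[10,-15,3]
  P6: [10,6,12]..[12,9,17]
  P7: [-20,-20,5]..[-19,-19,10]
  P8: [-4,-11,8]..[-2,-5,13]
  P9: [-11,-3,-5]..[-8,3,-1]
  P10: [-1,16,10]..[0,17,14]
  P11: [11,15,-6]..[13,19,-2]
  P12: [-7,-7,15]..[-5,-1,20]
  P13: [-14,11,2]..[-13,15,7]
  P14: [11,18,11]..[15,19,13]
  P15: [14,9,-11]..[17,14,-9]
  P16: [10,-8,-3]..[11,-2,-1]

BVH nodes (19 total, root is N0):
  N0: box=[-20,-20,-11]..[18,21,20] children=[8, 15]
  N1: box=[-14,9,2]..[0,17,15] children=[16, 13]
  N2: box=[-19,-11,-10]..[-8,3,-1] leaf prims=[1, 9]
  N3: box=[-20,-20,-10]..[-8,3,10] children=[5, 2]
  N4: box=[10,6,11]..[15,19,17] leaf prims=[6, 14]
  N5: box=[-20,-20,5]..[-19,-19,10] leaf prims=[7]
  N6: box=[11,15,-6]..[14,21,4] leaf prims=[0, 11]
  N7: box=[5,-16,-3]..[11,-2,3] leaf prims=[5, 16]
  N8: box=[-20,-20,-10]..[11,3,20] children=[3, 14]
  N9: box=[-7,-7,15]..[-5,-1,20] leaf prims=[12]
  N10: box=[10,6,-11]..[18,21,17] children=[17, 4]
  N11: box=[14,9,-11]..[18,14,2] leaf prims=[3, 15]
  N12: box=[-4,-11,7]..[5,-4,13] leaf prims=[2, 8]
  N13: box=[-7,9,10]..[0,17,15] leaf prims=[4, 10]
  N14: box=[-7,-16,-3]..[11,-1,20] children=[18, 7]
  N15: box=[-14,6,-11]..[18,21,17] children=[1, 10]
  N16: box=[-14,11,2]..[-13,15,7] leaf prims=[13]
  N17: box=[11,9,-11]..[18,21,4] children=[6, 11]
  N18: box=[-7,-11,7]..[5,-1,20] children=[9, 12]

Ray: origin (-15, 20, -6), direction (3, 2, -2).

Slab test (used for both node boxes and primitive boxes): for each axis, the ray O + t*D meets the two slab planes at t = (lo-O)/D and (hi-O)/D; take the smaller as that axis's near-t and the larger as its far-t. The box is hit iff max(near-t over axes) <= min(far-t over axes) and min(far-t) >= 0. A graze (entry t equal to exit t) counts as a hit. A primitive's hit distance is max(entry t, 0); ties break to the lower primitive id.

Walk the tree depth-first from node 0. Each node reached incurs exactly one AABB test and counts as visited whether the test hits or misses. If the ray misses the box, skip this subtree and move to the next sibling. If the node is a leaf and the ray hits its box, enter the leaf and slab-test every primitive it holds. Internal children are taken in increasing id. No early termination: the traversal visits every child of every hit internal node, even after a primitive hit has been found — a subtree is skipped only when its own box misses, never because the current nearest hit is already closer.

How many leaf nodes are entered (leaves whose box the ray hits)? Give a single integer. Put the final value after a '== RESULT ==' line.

Trace the traversal:
N0 x:[-5/3,11] y:[-20,1/2] z:[-13,5/2] -> hit [-5/3,1/2], descend [8, 15]
  N8 x:[-5/3,26/3] y:[-20,-17/2] z:[-13,2] -> miss, prune
  N15 x:[1/3,11] y:[-7,1/2] z:[-23/2,5/2] -> hit [1/3,1/2], descend [1, 10]
    N1 x:[1/3,5] y:[-11/2,-3/2] z:[-21/2,-4] -> miss, prune
    N10 x:[25/3,11] y:[-7,1/2] z:[-23/2,5/2] -> miss, prune

Summary -> nodes [0, 8, 15, 1, 10]; box-tests=5; leaf-entries=0; first=miss

== RESULT ==
0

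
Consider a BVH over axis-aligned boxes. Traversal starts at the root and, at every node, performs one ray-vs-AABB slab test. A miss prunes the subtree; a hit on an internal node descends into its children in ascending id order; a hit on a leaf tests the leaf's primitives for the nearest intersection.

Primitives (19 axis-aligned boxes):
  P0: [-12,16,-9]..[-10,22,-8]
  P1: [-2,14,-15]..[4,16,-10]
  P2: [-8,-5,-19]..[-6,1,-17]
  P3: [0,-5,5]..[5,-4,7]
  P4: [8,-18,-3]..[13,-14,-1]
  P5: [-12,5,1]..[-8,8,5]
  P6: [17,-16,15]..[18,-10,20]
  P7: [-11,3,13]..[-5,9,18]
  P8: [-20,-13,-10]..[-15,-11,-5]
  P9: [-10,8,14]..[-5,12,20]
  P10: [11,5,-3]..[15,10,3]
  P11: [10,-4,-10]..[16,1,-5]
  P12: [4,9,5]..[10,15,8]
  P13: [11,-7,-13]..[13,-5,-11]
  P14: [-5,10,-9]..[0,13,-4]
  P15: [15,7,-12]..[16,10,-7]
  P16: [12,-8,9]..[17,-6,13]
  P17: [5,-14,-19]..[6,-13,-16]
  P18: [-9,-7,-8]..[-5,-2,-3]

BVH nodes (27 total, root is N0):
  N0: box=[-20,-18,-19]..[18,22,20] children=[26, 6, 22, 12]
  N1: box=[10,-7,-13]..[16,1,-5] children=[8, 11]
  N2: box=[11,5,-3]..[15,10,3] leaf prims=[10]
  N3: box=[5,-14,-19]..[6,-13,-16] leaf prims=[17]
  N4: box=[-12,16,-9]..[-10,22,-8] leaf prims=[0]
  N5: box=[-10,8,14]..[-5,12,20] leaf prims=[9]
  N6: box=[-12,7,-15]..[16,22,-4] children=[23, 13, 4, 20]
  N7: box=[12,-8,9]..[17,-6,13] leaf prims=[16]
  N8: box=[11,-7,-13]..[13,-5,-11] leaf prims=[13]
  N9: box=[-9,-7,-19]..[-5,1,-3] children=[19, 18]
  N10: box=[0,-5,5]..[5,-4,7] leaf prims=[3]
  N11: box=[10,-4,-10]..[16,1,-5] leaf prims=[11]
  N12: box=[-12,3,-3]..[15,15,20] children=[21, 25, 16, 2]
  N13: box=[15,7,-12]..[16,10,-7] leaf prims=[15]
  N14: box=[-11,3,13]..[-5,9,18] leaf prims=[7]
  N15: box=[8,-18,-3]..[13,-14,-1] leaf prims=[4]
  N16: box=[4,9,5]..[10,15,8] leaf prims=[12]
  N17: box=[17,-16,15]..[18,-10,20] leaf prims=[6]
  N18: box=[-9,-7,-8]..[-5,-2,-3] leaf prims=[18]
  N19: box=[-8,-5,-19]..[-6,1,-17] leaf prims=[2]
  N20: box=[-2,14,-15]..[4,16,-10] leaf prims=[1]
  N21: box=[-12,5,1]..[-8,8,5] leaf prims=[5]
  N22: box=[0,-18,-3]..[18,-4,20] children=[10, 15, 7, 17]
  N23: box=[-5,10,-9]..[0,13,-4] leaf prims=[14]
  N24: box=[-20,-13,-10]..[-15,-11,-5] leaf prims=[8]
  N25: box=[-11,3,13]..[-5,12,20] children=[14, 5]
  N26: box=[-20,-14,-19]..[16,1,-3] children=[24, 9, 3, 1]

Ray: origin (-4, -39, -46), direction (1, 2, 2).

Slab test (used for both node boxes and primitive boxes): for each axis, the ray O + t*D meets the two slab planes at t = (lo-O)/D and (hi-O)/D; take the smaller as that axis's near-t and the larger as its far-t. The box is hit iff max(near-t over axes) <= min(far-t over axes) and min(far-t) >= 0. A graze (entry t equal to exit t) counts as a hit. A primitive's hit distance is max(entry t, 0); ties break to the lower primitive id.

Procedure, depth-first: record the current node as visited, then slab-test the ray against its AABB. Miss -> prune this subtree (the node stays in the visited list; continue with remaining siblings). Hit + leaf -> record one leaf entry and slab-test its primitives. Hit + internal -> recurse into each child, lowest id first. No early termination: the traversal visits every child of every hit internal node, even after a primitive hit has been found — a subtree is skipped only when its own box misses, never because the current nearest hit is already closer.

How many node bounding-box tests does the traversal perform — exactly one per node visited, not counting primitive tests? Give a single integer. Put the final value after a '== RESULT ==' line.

Walk:
N0 x:[-16,22] y:[21/2,61/2] z:[27/2,33] -> hit [27/2,22], descend [6, 12, 22, 26]
  N6 x:[-8,20] y:[23,61/2] z:[31/2,21] -> miss, prune
  N12 x:[-8,19] y:[21,27] z:[43/2,33] -> miss, prune
  N22 x:[4,22] y:[21/2,35/2] z:[43/2,33] -> miss, prune
  N26 x:[-16,20] y:[25/2,20] z:[27/2,43/2] -> hit [27/2,20], descend [1, 3, 9, 24]
    N1 x:[14,20] y:[16,20] z:[33/2,41/2] -> hit [33/2,20], descend [8, 11]
      N8 x:[15,17] y:[16,17] z:[33/2,35/2] -> hit [33/2,17] leaf, test {P13@t=33/2}
      N11 x:[14,20] y:[35/2,20] z:[18,41/2] -> hit [18,20] leaf, test {P11@t=18}
    N3 x:[9,10] y:[25/2,13] z:[27/2,15] -> miss, prune
    N9 x:[-5,-1] y:[16,20] z:[27/2,43/2] -> miss, prune
    N24 x:[-16,-11] y:[13,14] z:[18,41/2] -> miss, prune

Visited [0, 6, 12, 22, 26, 1, 8, 11, 3, 9, 24]. Tests: 11 box, 2 leaf. Nearest: P13.

== RESULT ==
11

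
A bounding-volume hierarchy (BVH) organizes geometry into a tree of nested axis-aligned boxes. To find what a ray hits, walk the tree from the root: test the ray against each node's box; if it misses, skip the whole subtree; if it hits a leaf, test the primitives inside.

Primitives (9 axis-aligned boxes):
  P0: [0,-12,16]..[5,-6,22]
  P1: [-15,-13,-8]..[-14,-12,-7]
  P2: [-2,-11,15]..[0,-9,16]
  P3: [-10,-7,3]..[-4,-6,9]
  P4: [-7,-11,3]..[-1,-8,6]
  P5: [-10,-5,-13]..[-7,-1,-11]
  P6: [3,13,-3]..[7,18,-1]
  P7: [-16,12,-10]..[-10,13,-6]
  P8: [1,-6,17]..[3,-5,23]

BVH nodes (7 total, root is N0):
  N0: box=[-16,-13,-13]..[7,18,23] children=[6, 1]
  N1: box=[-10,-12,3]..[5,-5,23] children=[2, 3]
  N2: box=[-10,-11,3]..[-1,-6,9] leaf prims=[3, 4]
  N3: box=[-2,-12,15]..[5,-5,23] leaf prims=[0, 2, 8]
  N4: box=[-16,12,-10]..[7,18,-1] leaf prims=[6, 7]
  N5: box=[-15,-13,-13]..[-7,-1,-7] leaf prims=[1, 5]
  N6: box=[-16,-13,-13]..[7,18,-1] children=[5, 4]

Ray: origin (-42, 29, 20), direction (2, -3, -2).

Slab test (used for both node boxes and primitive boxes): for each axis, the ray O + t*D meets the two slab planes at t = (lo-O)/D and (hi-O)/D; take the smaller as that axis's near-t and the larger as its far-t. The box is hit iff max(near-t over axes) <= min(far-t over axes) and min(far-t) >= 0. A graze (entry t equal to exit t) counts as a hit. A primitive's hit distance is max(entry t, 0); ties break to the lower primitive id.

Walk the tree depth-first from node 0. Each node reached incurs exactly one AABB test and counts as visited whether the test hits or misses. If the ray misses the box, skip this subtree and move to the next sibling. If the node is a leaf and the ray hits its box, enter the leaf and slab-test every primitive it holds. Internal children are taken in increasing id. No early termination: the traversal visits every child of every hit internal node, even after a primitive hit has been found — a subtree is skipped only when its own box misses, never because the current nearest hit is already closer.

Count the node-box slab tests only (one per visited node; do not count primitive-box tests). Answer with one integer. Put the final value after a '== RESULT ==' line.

Traverse from the root:
N0 x:[13,49/2] y:[11/3,14] z:[-3/2,33/2] -> hit [13,14], descend [1, 6]
  N1 x:[16,47/2] y:[34/3,41/3] z:[-3/2,17/2] -> miss, prune
  N6 x:[13,49/2] y:[11/3,14] z:[21/2,33/2] -> hit [13,14], descend [4, 5]
    N4 x:[13,49/2] y:[11/3,17/3] z:[21/2,15] -> miss, prune
    N5 x:[27/2,35/2] y:[10,14] z:[27/2,33/2] -> hit [27/2,14] leaf, test {P1@t=41/3, P5(miss)}

5 AABB tests over nodes [0, 1, 6, 4, 5]; 1 leaf entered; closest P1.

== RESULT ==
5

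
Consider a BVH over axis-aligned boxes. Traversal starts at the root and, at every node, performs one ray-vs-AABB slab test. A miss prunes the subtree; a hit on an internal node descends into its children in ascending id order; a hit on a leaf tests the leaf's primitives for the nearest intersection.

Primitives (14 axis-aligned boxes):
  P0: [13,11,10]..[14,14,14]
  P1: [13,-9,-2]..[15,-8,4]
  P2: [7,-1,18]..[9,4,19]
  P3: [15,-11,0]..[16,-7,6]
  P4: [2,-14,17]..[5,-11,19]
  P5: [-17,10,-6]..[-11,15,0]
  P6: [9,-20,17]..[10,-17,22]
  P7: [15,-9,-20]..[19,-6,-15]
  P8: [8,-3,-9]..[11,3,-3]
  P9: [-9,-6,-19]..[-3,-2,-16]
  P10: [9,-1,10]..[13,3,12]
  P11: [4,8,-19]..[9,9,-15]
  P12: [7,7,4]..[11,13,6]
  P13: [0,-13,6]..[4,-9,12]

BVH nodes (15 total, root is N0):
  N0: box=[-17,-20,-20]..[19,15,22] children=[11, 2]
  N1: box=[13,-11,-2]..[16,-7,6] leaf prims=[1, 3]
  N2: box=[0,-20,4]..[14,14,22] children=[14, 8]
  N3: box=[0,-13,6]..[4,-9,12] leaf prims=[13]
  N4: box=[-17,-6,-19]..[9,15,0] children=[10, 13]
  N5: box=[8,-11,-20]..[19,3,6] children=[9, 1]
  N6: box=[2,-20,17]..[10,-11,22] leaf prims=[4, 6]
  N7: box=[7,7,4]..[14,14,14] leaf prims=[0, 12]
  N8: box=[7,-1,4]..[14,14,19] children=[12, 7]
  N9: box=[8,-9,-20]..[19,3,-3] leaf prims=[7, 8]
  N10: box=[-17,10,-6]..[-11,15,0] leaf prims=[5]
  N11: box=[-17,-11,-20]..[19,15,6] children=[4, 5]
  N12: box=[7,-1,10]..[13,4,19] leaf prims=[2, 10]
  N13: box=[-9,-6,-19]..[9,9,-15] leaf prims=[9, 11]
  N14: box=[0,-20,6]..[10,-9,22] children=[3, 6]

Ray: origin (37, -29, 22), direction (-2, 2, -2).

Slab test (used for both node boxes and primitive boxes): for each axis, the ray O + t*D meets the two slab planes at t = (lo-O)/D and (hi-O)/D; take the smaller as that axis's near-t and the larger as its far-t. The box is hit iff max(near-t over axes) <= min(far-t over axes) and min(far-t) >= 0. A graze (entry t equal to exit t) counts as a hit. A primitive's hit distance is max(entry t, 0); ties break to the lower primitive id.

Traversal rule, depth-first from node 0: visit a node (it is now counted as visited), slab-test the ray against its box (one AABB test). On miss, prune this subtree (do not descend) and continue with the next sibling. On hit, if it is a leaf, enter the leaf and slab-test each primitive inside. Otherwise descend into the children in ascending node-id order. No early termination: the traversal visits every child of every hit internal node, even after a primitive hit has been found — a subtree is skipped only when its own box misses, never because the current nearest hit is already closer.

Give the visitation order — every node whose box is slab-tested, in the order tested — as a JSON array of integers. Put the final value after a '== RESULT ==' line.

Walk:
N0 x:[9,27] y:[9/2,22] z:[0,21] -> hit [9,21], descend [2, 11]
  N2 x:[23/2,37/2] y:[9/2,43/2] z:[0,9] -> miss, prune
  N11 x:[9,27] y:[9,22] z:[8,21] -> hit [9,21], descend [4, 5]
    N4 x:[14,27] y:[23/2,22] z:[11,41/2] -> hit [14,41/2], descend [10, 13]
      N10 x:[24,27] y:[39/2,22] z:[11,14] -> miss, prune
      N13 x:[14,23] y:[23/2,19] z:[37/2,41/2] -> hit [37/2,19] leaf, test {P9(miss), P11(miss)}
    N5 x:[9,29/2] y:[9,16] z:[8,21] -> hit [9,29/2], descend [1, 9]
      N1 x:[21/2,12] y:[9,11] z:[8,12] -> hit [21/2,11] leaf, test {P1(miss), P3@t=21/2}
      N9 x:[9,29/2] y:[10,16] z:[25/2,21] -> hit [25/2,29/2] leaf, test {P7(miss), P8@t=13}

9 AABB tests over nodes [0, 2, 11, 4, 10, 13, 5, 1, 9]; 3 leaves entered; closest P3.

== RESULT ==
[0, 2, 11, 4, 10, 13, 5, 1, 9]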